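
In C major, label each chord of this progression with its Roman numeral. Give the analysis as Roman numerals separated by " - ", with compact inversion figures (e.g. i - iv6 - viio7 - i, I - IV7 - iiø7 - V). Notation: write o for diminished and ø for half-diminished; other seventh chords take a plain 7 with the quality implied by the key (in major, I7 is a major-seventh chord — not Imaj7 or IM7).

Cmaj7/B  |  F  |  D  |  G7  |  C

I42 - IV - V/V - V7 - I

Cmaj7/B: root C is the tonic; major seventh chord there is I42.
F has root F, degree 4 in C major, so IV.
D: chromatic; D is V of V, so V/V.
G7 has root G, degree 5 in C major, so V7.
C: root C is the tonic; major triad there is I.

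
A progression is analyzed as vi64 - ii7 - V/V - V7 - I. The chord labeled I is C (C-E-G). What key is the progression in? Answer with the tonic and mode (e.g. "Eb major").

The chord C is a major triad rooted on C; its label is I.
If C is scale degree 1 and the mode makes that degree carry a major triad, the tonic is C and the mode is major.

C major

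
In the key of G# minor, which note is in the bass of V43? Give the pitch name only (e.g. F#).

A#

V in G# minor has root D#; the chord is D#-F##-A#-C#.
The figure 43 means second inversion — the fifth is in the bass.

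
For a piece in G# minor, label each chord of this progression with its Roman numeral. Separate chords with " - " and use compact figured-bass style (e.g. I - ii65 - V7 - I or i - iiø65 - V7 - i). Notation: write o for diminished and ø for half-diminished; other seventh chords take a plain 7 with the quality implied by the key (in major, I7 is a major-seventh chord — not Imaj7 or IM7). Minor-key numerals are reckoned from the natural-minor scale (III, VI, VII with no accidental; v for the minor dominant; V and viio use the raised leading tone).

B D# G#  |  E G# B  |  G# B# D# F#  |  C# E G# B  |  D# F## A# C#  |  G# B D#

i6 - VI - V7/iv - iv7 - V7 - i

B-D#-G# has root G#, degree 1 in G# minor, so i6.
E-G#-B: root E is the submediant; major triad there is VI.
G#-B#-D#-F#: chromatic; G# is V of iv, so V7/iv.
C#-E-G#-B: root C# is the subdominant; minor seventh chord there is iv7.
D#-F##-A#-C#: root D# is the dominant; dominant seventh chord there is V7.
G#-B-D#: minor triad on G# = scale degree 1 → i.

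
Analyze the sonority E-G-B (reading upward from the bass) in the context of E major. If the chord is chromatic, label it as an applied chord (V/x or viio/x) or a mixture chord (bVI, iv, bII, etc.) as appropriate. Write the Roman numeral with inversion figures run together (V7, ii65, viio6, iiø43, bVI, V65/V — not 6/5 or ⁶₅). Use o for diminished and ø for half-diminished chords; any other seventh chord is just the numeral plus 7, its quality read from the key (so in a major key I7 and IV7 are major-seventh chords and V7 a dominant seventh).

i

The pitches E-G-B form a minor triad rooted on E.
E is the first degree of E major. This is the minor tonic, borrowed from the parallel minor.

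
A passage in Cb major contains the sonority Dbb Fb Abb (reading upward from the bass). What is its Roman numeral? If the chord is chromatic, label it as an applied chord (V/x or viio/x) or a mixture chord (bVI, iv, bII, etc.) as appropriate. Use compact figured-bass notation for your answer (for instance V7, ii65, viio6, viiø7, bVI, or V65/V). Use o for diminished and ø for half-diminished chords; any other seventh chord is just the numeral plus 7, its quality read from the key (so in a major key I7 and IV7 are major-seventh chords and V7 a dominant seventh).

bII

Stacked in thirds the chord is Dbb-Fb-Abb: a major triad on Dbb.
Dbb is the lowered second degree of Cb major (diatonic 2 would be Db). This is the Neapolitan chord — a major triad on the lowered second degree.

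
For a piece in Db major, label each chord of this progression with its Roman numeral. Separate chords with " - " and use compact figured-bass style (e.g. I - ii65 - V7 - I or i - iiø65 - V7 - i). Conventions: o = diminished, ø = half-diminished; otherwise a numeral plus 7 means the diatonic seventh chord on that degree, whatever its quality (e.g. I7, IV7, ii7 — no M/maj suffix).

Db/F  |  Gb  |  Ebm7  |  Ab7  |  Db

I6 - IV - ii7 - V7 - I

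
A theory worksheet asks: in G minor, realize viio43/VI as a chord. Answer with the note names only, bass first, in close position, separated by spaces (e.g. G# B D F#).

Ab Cb D F

viio43/VI is a secondary leading-tone chord. The target VI is Eb in G minor; the applied chord is rooted a semitone below, on D.
Building a fully diminished seventh chord on D gives D-F-Ab-Cb.
With the 43 figure the chord is in second inversion; from the bass Ab upward in close position it reads Ab-Cb-D-F.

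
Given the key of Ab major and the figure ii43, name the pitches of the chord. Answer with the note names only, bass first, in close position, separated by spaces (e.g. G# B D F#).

F Ab Bb Db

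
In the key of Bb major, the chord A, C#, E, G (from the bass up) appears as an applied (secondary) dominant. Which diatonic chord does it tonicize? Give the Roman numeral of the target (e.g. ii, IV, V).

The chord is a dominant seventh chord on A.
A dominant resolves down a perfect fifth: A → D. In Bb major, D is scale degree 3, i.e. iii.

iii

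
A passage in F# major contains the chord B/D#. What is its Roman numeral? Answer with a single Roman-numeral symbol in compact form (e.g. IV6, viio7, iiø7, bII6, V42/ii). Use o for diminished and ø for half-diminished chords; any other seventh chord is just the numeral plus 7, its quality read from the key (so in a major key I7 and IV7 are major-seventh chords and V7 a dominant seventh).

The pitches B-D#-F# form a major triad rooted on B.
In F# major, B is the subdominant; the diatonic major triad there is IV.
With D# in the bass the chord is in first inversion, so the figured bass is 6.

IV6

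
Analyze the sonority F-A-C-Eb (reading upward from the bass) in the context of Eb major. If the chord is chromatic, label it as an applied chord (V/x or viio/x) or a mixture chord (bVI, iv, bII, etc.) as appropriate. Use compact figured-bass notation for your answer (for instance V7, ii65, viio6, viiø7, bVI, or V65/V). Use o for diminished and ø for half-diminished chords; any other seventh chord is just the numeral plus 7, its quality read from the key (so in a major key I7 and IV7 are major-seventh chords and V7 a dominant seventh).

V7/V

Stacked in thirds the chord is F-A-C-Eb: a dominant seventh chord on F.
F is not a diatonic chord root with this quality in Eb major, but it lies a perfect fifth above Bb (V), so the chord functions as an applied dominant of V.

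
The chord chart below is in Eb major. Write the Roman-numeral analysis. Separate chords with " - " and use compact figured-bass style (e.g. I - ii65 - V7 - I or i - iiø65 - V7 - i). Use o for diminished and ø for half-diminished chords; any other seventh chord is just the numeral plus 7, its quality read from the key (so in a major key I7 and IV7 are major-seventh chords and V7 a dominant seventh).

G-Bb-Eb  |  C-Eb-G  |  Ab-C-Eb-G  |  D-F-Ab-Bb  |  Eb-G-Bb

I6 - vi - IV7 - V65 - I

G-Bb-Eb: major triad on Eb = scale degree 1 → I6.
C-Eb-G: minor triad on C = scale degree 6 → vi.
Ab-C-Eb-G: major seventh chord on Ab = scale degree 4 → IV7.
D-F-Ab-Bb: root Bb is the dominant; dominant seventh chord there is V65.
Eb-G-Bb: major triad on Eb = scale degree 1 → I.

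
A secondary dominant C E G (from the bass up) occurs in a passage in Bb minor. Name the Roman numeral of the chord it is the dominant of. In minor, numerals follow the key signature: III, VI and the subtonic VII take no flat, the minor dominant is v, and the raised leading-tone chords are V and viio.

V

The chord is a major triad on C.
A dominant resolves down a perfect fifth: C → F. In Bb minor, F is scale degree 5, i.e. V.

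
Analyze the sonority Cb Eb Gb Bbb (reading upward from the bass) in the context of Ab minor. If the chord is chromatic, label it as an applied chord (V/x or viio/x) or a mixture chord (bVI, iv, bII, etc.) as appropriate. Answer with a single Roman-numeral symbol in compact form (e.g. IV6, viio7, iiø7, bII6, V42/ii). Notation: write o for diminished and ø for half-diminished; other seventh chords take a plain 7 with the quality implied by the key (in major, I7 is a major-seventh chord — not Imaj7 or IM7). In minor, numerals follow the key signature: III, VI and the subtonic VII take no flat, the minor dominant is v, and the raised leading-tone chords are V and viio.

The pitches Cb-Eb-Gb-Bbb form a dominant seventh chord rooted on Cb.
Cb is not a diatonic chord root with this quality in Ab minor, but it lies a perfect fifth above Fb (VI), so the chord functions as an applied dominant of VI.

V7/VI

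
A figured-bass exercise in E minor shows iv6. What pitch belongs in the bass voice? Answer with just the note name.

C

iv in E minor has root A; the chord is A-C-E.
The figure 6 means first inversion — the third is in the bass.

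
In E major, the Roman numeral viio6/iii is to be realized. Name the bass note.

The applied chord viio6/iii is rooted on F##: F##-A#-C#.
The figure 6 means first inversion — the third is in the bass.

A#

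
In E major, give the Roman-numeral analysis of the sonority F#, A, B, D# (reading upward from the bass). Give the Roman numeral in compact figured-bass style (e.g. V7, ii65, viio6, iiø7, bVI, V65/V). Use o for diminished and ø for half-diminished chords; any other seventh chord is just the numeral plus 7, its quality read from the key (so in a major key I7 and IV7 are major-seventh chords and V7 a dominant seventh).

V43

Stacked in thirds the chord is B-D#-F#-A: a dominant seventh chord on B.
In E major, B is the dominant; the diatonic dominant seventh chord there is V7.
With F# in the bass the chord is in second inversion, so the figured bass is 43.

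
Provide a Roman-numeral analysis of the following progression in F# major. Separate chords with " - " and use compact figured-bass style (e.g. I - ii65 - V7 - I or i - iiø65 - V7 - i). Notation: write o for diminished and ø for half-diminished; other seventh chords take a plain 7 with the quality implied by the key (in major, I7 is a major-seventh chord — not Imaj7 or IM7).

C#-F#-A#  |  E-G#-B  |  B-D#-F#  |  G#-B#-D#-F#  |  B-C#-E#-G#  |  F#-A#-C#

I64 - bVII - IV - V7/V - V42 - I

C#-F#-A#: major triad on F# = scale degree 1 → I64.
E-G#-B: major triad on E — chromatic; bVII (borrowed from the parallel minor).
B-D#-F#: root B is the subdominant; major triad there is IV.
G#-B#-D#-F#: a dominant seventh chord on G#, the applied dominant of V → V7/V.
B-C#-E#-G#: dominant seventh chord on C# = scale degree 5 → V42.
F#-A#-C# has root F#, degree 1 in F# major, so I.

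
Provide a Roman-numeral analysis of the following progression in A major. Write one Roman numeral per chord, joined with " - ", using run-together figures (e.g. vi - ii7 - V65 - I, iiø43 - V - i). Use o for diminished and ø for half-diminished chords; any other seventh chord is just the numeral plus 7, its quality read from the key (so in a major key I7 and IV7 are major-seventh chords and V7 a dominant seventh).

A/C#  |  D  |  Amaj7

I6 - IV - I7

A/C#: major triad on A = scale degree 1 → I6.
D: root D is the subdominant; major triad there is IV.
Amaj7: major seventh chord on A = scale degree 1 → I7.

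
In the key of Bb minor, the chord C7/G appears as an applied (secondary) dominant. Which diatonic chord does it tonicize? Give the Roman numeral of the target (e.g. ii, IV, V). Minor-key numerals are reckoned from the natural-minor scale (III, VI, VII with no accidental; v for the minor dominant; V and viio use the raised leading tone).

V

The chord is a dominant seventh chord on C.
A dominant resolves down a perfect fifth: C → F. In Bb minor, F is scale degree 5, i.e. V.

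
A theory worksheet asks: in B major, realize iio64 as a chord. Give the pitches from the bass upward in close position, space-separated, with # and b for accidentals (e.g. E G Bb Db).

G C# E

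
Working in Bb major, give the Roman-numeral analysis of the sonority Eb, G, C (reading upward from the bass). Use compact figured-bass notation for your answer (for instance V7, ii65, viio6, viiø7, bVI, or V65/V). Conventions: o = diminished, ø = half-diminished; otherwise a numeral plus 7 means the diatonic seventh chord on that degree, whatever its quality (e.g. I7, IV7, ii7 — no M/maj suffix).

ii6

Stacked in thirds the chord is C-Eb-G: a minor triad on C.
In Bb major, C is the supertonic; the diatonic minor triad there is ii.
With Eb in the bass the chord is in first inversion, so the figured bass is 6.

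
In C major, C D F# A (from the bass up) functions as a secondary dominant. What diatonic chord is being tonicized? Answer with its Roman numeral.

V

The chord is a dominant seventh chord on D.
A dominant resolves down a perfect fifth: D → G. In C major, G is scale degree 5, i.e. V.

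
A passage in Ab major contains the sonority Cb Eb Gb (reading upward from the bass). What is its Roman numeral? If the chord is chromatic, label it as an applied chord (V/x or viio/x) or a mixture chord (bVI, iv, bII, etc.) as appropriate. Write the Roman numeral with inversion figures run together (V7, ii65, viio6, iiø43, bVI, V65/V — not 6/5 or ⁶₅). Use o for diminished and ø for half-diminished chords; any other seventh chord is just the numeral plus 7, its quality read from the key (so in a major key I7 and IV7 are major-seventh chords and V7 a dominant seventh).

bIII

The pitches Cb-Eb-Gb form a major triad rooted on Cb.
Cb is the lowered third degree of Ab major (diatonic 3 would be C). This is a major triad on the lowered third degree, borrowed from the parallel minor.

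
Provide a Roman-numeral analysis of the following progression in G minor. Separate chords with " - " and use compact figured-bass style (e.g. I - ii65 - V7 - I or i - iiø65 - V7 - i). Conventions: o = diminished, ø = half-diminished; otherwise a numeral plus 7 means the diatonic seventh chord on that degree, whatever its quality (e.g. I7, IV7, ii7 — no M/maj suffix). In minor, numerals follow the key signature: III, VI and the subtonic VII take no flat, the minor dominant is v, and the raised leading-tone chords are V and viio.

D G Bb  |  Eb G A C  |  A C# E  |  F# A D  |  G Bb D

i64 - iiø43 - V/V - V6 - i

D-G-Bb: minor triad on G = scale degree 1 → i64.
Eb-G-A-C has root A, degree 2 in G minor, so iiø43.
A-C#-E: a major triad on A, the applied dominant of V → V/V.
F#-A-D has root D, degree 5 in G minor, so V6.
G-Bb-D: root G is the tonic; minor triad there is i.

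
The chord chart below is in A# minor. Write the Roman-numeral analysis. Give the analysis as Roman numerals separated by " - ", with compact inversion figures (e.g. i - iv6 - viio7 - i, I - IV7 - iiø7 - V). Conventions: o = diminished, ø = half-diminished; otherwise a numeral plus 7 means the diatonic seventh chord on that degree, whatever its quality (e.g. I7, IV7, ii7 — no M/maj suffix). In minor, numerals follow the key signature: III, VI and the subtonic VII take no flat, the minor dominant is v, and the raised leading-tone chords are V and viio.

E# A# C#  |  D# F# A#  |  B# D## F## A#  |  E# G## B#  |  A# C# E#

i64 - iv - V7/V - V - i

E#-A#-C#: minor triad on A# = scale degree 1 → i64.
D#-F#-A#: root D# is the subdominant; minor triad there is iv.
B#-D##-F##-A#: a dominant seventh chord on B#, the applied dominant of V → V7/V.
E#-G##-B# has root E#, degree 5 in A# minor, so V.
A#-C#-E# has root A#, degree 1 in A# minor, so i.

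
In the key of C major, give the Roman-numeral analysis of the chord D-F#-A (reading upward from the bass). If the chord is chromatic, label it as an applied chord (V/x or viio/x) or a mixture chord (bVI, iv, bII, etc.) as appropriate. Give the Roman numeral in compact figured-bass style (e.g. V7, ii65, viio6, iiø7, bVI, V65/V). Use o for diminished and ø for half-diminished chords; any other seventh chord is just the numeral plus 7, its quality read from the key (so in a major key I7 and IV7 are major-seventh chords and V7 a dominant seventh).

V/V

The pitches D-F#-A form a major triad rooted on D.
D is not a diatonic chord root with this quality in C major, but it lies a perfect fifth above G (V), so the chord functions as an applied dominant of V.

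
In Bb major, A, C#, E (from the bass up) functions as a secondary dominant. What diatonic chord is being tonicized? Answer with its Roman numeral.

iii

The chord is a major triad on A.
A dominant resolves down a perfect fifth: A → D. In Bb major, D is scale degree 3, i.e. iii.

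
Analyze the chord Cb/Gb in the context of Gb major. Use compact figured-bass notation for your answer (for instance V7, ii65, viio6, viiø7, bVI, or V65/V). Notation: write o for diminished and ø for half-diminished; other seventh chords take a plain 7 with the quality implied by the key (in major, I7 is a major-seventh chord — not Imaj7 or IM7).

IV64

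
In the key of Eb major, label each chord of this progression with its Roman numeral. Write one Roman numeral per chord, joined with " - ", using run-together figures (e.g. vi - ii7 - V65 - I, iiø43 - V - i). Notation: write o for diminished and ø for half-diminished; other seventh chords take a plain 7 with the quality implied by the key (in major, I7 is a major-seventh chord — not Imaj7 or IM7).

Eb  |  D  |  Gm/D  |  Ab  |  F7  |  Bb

Eb has root Eb, degree 1 in Eb major, so I.
D: chromatic; D is V of iii, so V/iii.
Gm/D: minor triad on G = scale degree 3 → iii64.
Ab has root Ab, degree 4 in Eb major, so IV.
F7 is the secondary dominant of V (dominant seventh chord on F): V7/V.
Bb: root Bb is the dominant; major triad there is V.

I - V/iii - iii64 - IV - V7/V - V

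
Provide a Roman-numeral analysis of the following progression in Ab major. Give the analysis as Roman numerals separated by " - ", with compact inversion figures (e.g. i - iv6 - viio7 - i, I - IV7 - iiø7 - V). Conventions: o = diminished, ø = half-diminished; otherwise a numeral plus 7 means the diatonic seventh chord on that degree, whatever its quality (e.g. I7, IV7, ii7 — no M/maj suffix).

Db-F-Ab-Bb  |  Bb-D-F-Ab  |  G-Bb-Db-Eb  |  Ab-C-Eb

Db-F-Ab-Bb: minor seventh chord on Bb = scale degree 2 → ii65.
Bb-D-F-Ab: a dominant seventh chord on Bb, the applied dominant of V → V7/V.
G-Bb-Db-Eb has root Eb, degree 5 in Ab major, so V65.
Ab-C-Eb: major triad on Ab = scale degree 1 → I.

ii65 - V7/V - V65 - I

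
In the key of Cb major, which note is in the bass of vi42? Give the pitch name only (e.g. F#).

Gb

vi in Cb major has root Ab; the chord is Ab-Cb-Eb-Gb.
The figure 42 means third inversion — the seventh is in the bass.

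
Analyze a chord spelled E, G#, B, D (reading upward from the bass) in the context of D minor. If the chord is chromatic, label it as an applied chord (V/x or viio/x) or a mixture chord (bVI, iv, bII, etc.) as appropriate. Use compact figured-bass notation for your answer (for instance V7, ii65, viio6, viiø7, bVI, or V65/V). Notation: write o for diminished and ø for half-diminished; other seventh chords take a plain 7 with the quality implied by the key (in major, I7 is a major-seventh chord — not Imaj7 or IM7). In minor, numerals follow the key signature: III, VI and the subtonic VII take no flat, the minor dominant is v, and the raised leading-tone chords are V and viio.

Stacked in thirds the chord is E-G#-B-D: a dominant seventh chord on E.
E is not a diatonic chord root with this quality in D minor, but it lies a perfect fifth above A (V), so the chord functions as an applied dominant of V.

V7/V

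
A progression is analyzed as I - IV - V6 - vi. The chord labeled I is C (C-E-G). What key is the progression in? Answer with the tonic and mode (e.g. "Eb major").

I is given as C-E-G — a major triad with root C.
If C is scale degree 1 and the mode makes that degree carry a major triad, the tonic is C and the mode is major.

C major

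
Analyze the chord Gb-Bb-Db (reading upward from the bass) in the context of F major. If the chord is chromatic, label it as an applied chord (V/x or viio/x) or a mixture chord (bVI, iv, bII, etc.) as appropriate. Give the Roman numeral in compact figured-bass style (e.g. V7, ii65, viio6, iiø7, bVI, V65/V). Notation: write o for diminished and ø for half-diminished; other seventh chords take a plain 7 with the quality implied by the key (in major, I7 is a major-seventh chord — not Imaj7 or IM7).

The pitches Gb-Bb-Db form a major triad rooted on Gb.
Gb is the lowered second degree of F major (diatonic 2 would be G). This is the Neapolitan chord — a major triad on the lowered second degree.

bII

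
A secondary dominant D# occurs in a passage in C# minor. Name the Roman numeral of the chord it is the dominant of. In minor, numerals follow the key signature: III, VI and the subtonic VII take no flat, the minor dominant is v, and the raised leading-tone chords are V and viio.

The chord is a major triad on D#.
A dominant resolves down a perfect fifth: D# → G#. In C# minor, G# is scale degree 5, i.e. V.

V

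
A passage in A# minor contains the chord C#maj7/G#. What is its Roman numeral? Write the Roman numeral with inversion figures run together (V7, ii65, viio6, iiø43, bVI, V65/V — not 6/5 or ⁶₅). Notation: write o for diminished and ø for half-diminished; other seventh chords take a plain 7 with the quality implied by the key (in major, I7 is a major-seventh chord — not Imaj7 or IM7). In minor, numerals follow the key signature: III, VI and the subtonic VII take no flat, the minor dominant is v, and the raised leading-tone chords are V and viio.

III43

The pitches C#-E#-G#-B# form a major seventh chord rooted on C#.
In A# minor, C# is the mediant; the diatonic major seventh chord there is III7.
With G# in the bass the chord is in second inversion, so the figured bass is 43.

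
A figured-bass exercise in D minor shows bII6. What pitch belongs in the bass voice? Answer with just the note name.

G

bII in D minor has root Eb; the chord is Eb-G-Bb.
The figure 6 means first inversion — the third is in the bass.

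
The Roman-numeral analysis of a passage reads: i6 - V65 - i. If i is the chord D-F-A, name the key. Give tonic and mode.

The chord Dm is a minor triad rooted on D; its label is i.
If D is scale degree 1 and the mode makes that degree carry a minor triad, the tonic is D and the mode is minor.

D minor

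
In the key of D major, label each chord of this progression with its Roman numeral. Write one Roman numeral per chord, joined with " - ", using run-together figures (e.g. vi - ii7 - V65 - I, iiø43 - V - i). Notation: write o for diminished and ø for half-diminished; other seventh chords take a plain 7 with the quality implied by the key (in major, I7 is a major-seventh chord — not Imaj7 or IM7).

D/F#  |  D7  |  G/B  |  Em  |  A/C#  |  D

I6 - V7/IV - IV6 - ii - V6 - I

D/F# has root D, degree 1 in D major, so I6.
D7: chromatic; D is V of IV, so V7/IV.
G/B: root G is the subdominant; major triad there is IV6.
Em has root E, degree 2 in D major, so ii.
A/C#: major triad on A = scale degree 5 → V6.
D: root D is the tonic; major triad there is I.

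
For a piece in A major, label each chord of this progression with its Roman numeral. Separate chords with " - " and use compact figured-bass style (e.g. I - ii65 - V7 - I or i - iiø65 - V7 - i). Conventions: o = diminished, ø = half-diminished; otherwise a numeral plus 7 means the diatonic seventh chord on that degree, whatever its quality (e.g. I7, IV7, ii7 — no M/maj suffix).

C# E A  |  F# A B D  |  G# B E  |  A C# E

I6 - ii43 - V6 - I

C#-E-A: root A is the tonic; major triad there is I6.
F#-A-B-D: minor seventh chord on B = scale degree 2 → ii43.
G#-B-E: major triad on E = scale degree 5 → V6.
A-C#-E: root A is the tonic; major triad there is I.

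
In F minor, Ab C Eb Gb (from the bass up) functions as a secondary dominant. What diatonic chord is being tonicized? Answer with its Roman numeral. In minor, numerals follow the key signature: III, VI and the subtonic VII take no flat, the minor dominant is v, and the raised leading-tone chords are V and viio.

The chord is a dominant seventh chord on Ab.
A dominant resolves down a perfect fifth: Ab → Db. In F minor, Db is scale degree 6, i.e. VI.

VI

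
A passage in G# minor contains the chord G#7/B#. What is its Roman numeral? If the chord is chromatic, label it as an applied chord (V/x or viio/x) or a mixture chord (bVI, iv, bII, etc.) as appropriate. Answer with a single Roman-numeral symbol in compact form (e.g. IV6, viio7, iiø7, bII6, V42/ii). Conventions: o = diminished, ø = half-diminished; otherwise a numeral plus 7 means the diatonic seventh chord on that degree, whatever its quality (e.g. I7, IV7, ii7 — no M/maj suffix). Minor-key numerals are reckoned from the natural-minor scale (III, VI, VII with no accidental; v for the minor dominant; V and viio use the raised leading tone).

V65/iv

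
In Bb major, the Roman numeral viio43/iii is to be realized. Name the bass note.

G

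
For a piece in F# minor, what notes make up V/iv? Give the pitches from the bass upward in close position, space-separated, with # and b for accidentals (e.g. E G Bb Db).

F# A# C#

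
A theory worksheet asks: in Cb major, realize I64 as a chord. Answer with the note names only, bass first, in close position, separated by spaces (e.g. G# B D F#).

In Cb major, the first degree is Cb, and the diatonic chord built there is a major triad.
Stacking thirds from Cb gives Cb-Eb-Gb.
The figured bass 64 indicates second inversion, placing the fifth (Gb) in the bass: Gb-Cb-Eb.

Gb Cb Eb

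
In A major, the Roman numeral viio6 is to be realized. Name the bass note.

B

viio in A major has root G#; the chord is G#-B-D.
The figure 6 means first inversion — the third is in the bass.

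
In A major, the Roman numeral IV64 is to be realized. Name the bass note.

IV in A major has root D; the chord is D-F#-A.
The figure 64 means second inversion — the fifth is in the bass.

A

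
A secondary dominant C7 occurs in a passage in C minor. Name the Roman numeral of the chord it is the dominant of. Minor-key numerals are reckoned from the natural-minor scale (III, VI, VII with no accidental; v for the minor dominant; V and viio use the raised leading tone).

The chord is a dominant seventh chord on C.
A dominant resolves down a perfect fifth: C → F. In C minor, F is scale degree 4, i.e. iv.

iv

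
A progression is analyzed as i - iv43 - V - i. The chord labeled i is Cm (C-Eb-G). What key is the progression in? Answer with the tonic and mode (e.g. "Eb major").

C minor

The anchor chord is a minor triad on C, labeled i.
If C is scale degree 1 and the mode makes that degree carry a minor triad, the tonic is C and the mode is minor.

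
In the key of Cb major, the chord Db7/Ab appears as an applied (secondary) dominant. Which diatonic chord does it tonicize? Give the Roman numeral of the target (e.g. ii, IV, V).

V

The chord is a dominant seventh chord on Db.
A dominant resolves down a perfect fifth: Db → Gb. In Cb major, Gb is scale degree 5, i.e. V.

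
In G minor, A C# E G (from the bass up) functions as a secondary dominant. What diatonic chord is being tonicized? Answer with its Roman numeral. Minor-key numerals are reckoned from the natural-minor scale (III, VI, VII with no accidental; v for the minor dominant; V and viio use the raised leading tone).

The chord is a dominant seventh chord on A.
A dominant resolves down a perfect fifth: A → D. In G minor, D is scale degree 5, i.e. V.

V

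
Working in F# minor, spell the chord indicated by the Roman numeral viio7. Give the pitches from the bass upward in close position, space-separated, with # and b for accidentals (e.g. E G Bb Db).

E# G# B D

In F# minor, the leading-tone chord is built on the raised seventh degree, E#.
That chord is spelled E#-G#-B-D.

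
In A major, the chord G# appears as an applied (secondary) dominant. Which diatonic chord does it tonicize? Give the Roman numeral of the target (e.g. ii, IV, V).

iii

The chord is a major triad on G#.
A dominant resolves down a perfect fifth: G# → C#. In A major, C# is scale degree 3, i.e. iii.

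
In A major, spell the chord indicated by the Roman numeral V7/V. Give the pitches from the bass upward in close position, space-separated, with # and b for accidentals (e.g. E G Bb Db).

The slash means an applied dominant: we want the dominant of V. In A major, V is E major, and its dominant is built on B.
Building a dominant seventh chord on B gives B-D#-F#-A.

B D# F# A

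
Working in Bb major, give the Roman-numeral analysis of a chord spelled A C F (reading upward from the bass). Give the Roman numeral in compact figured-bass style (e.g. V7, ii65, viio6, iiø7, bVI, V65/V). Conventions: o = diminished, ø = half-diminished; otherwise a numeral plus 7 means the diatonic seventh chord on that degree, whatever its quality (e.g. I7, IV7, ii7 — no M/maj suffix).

V6

Stacked in thirds the chord is F-A-C: a major triad on F.
F is scale degree 5 in Bb major, and a major triad on that degree is written V.
With A in the bass the chord is in first inversion, so the figured bass is 6.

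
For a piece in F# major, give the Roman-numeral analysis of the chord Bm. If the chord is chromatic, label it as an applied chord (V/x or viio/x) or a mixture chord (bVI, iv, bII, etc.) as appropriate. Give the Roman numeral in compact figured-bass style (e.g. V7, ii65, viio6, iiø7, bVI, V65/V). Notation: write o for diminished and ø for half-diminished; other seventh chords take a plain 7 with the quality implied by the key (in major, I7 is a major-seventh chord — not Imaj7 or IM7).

iv

The pitches B-D-F# form a minor triad rooted on B.
B is the fourth degree of F# major. This is the minor subdominant, borrowed from the parallel minor.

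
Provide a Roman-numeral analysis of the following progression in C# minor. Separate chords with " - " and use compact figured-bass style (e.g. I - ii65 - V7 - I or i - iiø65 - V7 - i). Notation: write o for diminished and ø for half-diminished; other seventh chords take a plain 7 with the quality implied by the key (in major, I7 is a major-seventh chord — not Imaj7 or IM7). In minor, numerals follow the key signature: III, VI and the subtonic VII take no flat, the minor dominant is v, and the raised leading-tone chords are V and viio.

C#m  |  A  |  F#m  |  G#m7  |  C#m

i - VI - iv - v7 - i

C#m has root C#, degree 1 in C# minor, so i.
A: root A is the submediant; major triad there is VI.
F#m: minor triad on F# = scale degree 4 → iv.
G#m7: minor seventh chord on G# = scale degree 5 → v7.
C#m: root C# is the tonic; minor triad there is i.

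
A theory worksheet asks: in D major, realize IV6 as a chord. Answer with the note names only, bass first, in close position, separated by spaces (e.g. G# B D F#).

B D G

The numeral's case and figure indicate a major triad. In D major its root, the subdominant, is G.
That chord is spelled G-B-D.
The figured bass 6 indicates first inversion, placing the third (B) in the bass: B-D-G.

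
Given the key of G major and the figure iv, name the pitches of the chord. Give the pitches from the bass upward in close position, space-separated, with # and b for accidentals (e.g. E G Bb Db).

Scale degree 4 in G major is C; here the chord built on it is altered to a minor triad. iv is the minor subdominant, borrowed from the parallel minor.
So the chord is C-Eb-G, a minor triad.

C Eb G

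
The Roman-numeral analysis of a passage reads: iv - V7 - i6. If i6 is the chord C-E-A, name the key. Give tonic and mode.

The chord Am/C is a minor triad rooted on A; its label is i6.
If A is scale degree 1 and the mode makes that degree carry a minor triad, the tonic is A and the mode is minor.

A minor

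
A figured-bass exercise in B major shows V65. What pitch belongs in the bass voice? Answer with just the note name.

A#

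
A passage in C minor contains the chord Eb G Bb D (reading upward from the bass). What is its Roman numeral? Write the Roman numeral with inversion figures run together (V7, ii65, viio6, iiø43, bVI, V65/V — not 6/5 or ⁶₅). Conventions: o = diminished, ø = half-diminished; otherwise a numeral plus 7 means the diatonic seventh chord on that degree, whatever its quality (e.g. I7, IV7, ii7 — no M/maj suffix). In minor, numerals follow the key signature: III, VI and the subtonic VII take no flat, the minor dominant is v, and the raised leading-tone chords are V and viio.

III7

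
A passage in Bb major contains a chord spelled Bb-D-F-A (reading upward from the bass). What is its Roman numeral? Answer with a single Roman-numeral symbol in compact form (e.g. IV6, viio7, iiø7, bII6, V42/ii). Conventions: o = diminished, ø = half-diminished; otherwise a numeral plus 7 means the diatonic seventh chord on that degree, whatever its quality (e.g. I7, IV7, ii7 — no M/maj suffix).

I7

Stacked in thirds the chord is Bb-D-F-A: a major seventh chord on Bb.
Bb is scale degree 1 in Bb major, and a major seventh chord on that degree is written I7.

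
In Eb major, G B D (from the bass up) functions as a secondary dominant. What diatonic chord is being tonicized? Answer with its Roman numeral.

vi

The chord is a major triad on G.
A dominant resolves down a perfect fifth: G → C. In Eb major, C is scale degree 6, i.e. vi.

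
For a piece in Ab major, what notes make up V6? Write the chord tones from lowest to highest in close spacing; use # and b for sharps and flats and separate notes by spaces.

G Bb Eb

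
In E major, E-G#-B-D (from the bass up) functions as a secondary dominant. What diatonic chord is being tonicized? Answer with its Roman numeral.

IV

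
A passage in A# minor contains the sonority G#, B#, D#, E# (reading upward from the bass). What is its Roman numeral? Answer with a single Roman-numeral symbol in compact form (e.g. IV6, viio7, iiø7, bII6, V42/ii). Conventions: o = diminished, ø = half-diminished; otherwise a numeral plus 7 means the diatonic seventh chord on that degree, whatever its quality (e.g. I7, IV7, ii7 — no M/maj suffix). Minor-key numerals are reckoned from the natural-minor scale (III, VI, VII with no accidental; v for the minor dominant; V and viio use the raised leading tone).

v65

The pitches E#-G#-B#-D# form a minor seventh chord rooted on E#.
E# is scale degree 5 in A# minor, and a minor seventh chord on that degree is written v7.
With G# in the bass the chord is in first inversion, so the figured bass is 65.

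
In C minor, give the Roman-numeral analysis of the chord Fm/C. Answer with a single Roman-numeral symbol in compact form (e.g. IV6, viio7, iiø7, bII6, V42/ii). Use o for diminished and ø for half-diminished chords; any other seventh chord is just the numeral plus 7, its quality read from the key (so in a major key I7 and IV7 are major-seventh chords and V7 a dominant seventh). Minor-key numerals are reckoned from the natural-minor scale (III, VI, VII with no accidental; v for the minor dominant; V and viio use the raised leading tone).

iv64

The pitches F-Ab-C form a minor triad rooted on F.
In C minor, F is the subdominant; the diatonic minor triad there is iv.
With C in the bass the chord is in second inversion, so the figured bass is 64.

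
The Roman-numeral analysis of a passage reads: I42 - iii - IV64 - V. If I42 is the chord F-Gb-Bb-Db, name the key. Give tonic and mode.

I42 is given as F-Gb-Bb-Db — a major seventh chord with root Gb.
If Gb is scale degree 1 and the mode makes that degree carry a major seventh chord, the tonic is Gb and the mode is major.

Gb major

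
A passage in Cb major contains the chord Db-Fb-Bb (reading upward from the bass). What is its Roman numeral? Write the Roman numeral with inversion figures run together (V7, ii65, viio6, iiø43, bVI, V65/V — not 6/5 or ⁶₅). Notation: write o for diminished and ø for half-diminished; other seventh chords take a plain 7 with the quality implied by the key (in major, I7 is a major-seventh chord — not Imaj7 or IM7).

viio6

The pitches Bb-Db-Fb form a diminished triad rooted on Bb.
Bb is scale degree 7 in Cb major, and a diminished triad on that degree is written viio.
With Db in the bass the chord is in first inversion, so the figured bass is 6.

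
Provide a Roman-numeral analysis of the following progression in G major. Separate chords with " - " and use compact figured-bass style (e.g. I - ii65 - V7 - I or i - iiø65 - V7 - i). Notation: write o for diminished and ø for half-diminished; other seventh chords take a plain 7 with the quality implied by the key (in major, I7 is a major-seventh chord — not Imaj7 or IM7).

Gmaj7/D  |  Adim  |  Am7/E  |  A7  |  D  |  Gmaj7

I43 - iio - ii43 - V7/V - V - I7

Gmaj7/D: major seventh chord on G = scale degree 1 → I43.
Adim: A with this quality isn't in the key; it's iio, borrowed from the parallel minor.
Am7/E: minor seventh chord on A = scale degree 2 → ii43.
A7: chromatic; A is V of V, so V7/V.
D: root D is the dominant; major triad there is V.
Gmaj7 has root G, degree 1 in G major, so I7.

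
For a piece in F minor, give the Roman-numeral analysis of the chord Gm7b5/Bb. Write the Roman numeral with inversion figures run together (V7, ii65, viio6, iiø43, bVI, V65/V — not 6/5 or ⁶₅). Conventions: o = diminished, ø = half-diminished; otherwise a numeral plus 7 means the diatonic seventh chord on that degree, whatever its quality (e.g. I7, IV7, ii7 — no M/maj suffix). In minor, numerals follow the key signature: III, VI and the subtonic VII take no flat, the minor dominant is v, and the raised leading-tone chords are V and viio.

iiø65

Stacked in thirds the chord is G-Bb-Db-F: a half-diminished seventh chord on G.
G is scale degree 2 in F minor, and a half-diminished seventh chord on that degree is written iiø7.
With Bb in the bass the chord is in first inversion, so the figured bass is 65.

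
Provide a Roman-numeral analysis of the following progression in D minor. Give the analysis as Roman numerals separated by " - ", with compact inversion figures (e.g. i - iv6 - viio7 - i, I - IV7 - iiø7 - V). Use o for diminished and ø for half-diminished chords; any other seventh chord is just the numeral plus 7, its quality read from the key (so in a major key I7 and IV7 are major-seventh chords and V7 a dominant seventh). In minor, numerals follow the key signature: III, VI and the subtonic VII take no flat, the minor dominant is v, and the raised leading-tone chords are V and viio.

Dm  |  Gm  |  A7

i - iv - V7

Dm has root D, degree 1 in D minor, so i.
Gm has root G, degree 4 in D minor, so iv.
A7: root A is the dominant; dominant seventh chord there is V7.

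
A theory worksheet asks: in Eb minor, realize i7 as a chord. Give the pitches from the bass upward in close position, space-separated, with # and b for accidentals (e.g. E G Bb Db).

Eb Gb Bb Db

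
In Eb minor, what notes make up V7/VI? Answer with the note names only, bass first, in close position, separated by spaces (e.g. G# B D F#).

Gb Bb Db Fb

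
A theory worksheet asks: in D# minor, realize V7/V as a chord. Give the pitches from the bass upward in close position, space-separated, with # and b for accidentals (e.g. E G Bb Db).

The slash means an applied dominant: we want the dominant of V. In D# minor, V is A# major, and its dominant is built on E#.
Building a dominant seventh chord on E# gives E#-G##-B#-D#.

E# G## B# D#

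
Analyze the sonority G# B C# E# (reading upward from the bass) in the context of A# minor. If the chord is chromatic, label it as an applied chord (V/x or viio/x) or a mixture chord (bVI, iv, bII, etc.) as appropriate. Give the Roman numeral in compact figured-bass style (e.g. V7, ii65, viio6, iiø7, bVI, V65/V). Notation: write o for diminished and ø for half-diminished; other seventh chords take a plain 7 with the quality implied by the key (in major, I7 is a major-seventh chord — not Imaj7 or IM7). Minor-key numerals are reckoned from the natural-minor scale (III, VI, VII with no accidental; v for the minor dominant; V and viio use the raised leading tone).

Stacked in thirds the chord is C#-E#-G#-B: a dominant seventh chord on C#.
C# is not a diatonic chord root with this quality in A# minor, but it lies a perfect fifth above F# (VI), so the chord functions as an applied dominant of VI.
With G# in the bass the chord is in second inversion, so the figured bass is 43.

V43/VI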